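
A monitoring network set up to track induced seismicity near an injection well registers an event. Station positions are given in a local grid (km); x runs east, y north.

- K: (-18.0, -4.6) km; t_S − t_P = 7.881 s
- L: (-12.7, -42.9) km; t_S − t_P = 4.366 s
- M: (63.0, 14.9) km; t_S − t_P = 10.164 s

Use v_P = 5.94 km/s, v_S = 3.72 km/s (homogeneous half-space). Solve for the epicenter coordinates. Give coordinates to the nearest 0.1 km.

16.6 km east, -75.0 km north

Distance from S−P lag: d = Δt · v_P v_S / (v_P − v_S) = Δt · (5.94·3.72)/(5.94−3.72) ≈ 9.9535·Δt.
So d_K = 78.44, d_L = 43.46, d_M = 101.17 km.
Circle about each station: (x + 18.0)² + (y + 4.6)² = 78.44²; (x + 12.7)² + (y + 42.9)² = 43.46²; (x − 63.0)² + (y − 14.9)² = 101.17².
Subtracting pairs of circle equations eliminates x²+y² and gives linear equations (the radical axes):
10.6 x − 76.6 y = 5920.60
162.0 x + 39.0 y = -236.69
Solving the 2×2 system: x ≈ 16.6, y ≈ -75.0 km.
Check against K (with the unrounded x, y): √((x + 18.0)²+(y + 4.6)²) = 78.44 ≈ 78.44 km. ✓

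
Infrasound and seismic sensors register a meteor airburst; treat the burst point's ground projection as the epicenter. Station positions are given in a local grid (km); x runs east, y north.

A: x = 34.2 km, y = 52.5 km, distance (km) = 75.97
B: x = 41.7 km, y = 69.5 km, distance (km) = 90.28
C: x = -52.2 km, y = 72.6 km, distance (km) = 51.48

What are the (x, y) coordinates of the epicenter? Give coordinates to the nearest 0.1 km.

Circle about each station: (x − 34.2)² + (y − 52.5)² = 75.97²; (x − 41.7)² + (y − 69.5)² = 90.28²; (x + 52.2)² + (y − 72.6)² = 51.48².
Subtracting the A equation from the B and C equations removes the quadratic terms:
15.0 x + 34.0 y = 264.21
-172.8 x + 40.2 y = 7190.96
Solving the 2×2 system: x ≈ -36.1, y ≈ 23.7 km.

-36.1 km east, 23.7 km north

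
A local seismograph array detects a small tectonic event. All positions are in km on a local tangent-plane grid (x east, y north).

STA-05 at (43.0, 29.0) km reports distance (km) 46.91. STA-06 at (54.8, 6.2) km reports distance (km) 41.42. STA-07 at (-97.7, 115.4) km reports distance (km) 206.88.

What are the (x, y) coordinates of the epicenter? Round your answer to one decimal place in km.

(89.9, 28.2)

Circle about each station: (x − 43.0)² + (y − 29.0)² = 46.91²; (x − 54.8)² + (y − 6.2)² = 41.42²; (x + 97.7)² + (y − 115.4)² = 206.88².
Subtracting the STA-05 equation from the STA-06 and STA-07 equations removes the quadratic terms:
23.6 x − 45.6 y = 836.41
-281.4 x + 172.8 y = -20426.34
Solving the 2×2 system: x ≈ 89.9, y ≈ 28.2 km.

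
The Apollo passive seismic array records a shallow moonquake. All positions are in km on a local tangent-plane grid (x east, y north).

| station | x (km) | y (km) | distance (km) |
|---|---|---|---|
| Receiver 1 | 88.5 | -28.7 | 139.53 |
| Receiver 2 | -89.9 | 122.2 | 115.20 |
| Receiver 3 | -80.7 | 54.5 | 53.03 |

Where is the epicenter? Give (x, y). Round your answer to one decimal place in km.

Circle about each station: (x − 88.5)² + (y + 28.7)² = 139.53²; (x + 89.9)² + (y − 122.2)² = 115.20²; (x + 80.7)² + (y − 54.5)² = 53.03².
Subtracting the Receiver 1 equation from the Receiver 2 and Receiver 3 equations removes the quadratic terms:
-356.8 x + 301.8 y = 20556.49
-338.4 x + 166.4 y = 17483.24
Solving the 2×2 system: x ≈ -43.4, y ≈ 16.8 km.
Check against Receiver 1 (with the unrounded x, y): √((x − 88.5)²+(y + 28.7)²) = 139.53 ≈ 139.53 km. ✓

x ≈ -43.4 km, y ≈ 16.8 km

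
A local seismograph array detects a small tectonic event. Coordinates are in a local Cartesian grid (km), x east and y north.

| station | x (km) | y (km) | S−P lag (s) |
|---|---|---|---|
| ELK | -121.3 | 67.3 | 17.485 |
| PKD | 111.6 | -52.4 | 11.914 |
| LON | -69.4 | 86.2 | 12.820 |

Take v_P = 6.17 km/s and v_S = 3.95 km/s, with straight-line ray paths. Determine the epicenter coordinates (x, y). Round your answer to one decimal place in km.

(70.6, 71.8)

Distance from S−P lag: d = Δt · v_P v_S / (v_P − v_S) = Δt · (6.17·3.95)/(6.17−3.95) ≈ 10.9782·Δt.
So d_ELK = 191.95, d_PKD = 130.79, d_LON = 140.74 km.
Circle about each station: (x + 121.3)² + (y − 67.3)² = 191.95²; (x − 111.6)² + (y + 52.4)² = 130.79²; (x + 69.4)² + (y − 86.2)² = 140.74².
Subtracting the ELK equation from the PKD and LON equations removes the quadratic terms:
465.8 x − 239.4 y = 15696.12
103.8 x + 37.8 y = 10040.87
Solving the 2×2 system: x ≈ 70.6, y ≈ 71.8 km.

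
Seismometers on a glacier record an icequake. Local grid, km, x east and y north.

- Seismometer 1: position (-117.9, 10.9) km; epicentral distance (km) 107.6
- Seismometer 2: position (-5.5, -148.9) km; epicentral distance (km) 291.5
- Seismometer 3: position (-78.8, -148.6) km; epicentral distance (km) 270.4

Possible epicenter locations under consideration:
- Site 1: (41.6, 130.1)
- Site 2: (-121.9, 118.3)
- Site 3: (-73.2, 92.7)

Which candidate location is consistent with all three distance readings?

For each candidate, compare |candidate − station| to the reported distance:
Site 1: residuals Seismometer 1 91.5, Seismometer 2 8.6, Seismometer 3 33.2 → max 91.5 km
Site 2: residuals Seismometer 1 0.1, Seismometer 2 0.0, Seismometer 3 0.0 → max 0.1 km
Site 3: residuals Seismometer 1 14.4, Seismometer 2 40.6, Seismometer 3 29.0 → max 40.6 km
Only Site 2 has all residuals ≈ 0.

Site 2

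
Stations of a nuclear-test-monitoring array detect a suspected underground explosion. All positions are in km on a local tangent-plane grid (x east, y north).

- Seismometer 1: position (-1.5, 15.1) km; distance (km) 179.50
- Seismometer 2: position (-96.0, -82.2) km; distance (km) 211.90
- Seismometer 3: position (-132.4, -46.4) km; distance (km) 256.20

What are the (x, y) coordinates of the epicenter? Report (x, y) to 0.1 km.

x ≈ 111.7 km, y ≈ -124.2 km

Circle about each station: (x + 1.5)² + (y − 15.1)² = 179.50²; (x + 96.0)² + (y + 82.2)² = 211.90²; (x + 132.4)² + (y + 46.4)² = 256.20².
Subtracting pairs of circle equations eliminates x²+y² and gives linear equations (the radical axes):
-189.0 x − 194.6 y = 3061.22
-261.8 x − 123.0 y = -13965.73
Solving the 2×2 system: x ≈ 111.7, y ≈ -124.2 km.
Check against Seismometer 1 (with the unrounded x, y): √((x + 1.5)²+(y − 15.1)²) = 179.52 ≈ 179.50 km. ✓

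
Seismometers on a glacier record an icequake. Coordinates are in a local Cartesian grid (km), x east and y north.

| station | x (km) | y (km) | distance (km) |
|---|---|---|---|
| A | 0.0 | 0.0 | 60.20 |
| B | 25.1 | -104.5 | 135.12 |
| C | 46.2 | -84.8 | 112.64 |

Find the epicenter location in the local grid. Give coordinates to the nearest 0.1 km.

53.5 km east, 27.6 km north

Circle about each station: x² + y² = 60.20²; (x − 25.1)² + (y + 104.5)² = 135.12²; (x − 46.2)² + (y + 84.8)² = 112.64².
Subtracting pairs of circle equations eliminates x²+y² and gives linear equations (the radical axes):
50.2 x − 209.0 y = -3083.11
92.4 x − 169.6 y = 261.75
Solving the 2×2 system: x ≈ 53.5, y ≈ 27.6 km.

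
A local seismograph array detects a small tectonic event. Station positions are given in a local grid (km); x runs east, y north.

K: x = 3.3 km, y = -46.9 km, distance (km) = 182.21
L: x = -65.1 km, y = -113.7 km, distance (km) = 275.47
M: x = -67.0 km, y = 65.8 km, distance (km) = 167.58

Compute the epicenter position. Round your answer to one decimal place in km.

94.4 km east, 110.9 km north

Circle about each station: (x − 3.3)² + (y + 46.9)² = 182.21²; (x + 65.1)² + (y + 113.7)² = 275.47²; (x + 67.0)² + (y − 65.8)² = 167.58².
Subtracting pairs of circle equations eliminates x²+y² and gives linear equations (the radical axes):
-136.8 x − 133.6 y = -27728.04
-140.6 x + 225.4 y = 11725.57
Solving the 2×2 system: x ≈ 94.4, y ≈ 110.9 km.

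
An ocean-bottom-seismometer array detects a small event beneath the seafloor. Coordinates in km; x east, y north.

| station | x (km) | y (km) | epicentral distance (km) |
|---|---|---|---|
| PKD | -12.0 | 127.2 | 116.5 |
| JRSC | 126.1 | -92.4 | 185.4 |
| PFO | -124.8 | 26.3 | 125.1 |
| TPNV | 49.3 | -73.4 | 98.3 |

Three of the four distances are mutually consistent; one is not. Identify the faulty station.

JRSC

Solve using three stations at a time. Using PKD, PFO, TPNV (subtract circle equations pairwise → linear system) gives (x, y) ≈ (-0.6, 11.3).
Distances from that point to each station vs reported:
  PKD: calculated 116.5 vs reported 116.5 → residual 0.0 km
  JRSC: calculated 163.7 vs reported 185.4 → residual 21.7 km
  PFO: calculated 125.1 vs reported 125.1 → residual 0.0 km
  TPNV: calculated 98.3 vs reported 98.3 → residual 0.0 km
PKD, PFO, TPNV are mutually consistent (residuals ≈ 0); JRSC is off by 21.7 km.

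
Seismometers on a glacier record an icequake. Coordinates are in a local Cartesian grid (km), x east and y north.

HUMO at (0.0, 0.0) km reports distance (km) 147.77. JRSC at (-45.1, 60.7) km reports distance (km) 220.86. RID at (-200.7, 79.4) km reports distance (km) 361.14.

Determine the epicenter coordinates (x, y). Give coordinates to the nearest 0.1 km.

x ≈ 120.8 km, y ≈ -85.1 km

Circle about each station: x² + y² = 147.77²; (x + 45.1)² + (y − 60.7)² = 220.86²; (x + 200.7)² + (y − 79.4)² = 361.14².
Subtracting the HUMO equation from the JRSC and RID equations removes the quadratic terms:
-90.2 x + 121.4 y = -21224.67
-401.4 x + 158.8 y = -62001.28
Solving the 2×2 system: x ≈ 120.8, y ≈ -85.1 km.
Check against HUMO (with the unrounded x, y): √(x²+y²) = 147.76 ≈ 147.77 km. ✓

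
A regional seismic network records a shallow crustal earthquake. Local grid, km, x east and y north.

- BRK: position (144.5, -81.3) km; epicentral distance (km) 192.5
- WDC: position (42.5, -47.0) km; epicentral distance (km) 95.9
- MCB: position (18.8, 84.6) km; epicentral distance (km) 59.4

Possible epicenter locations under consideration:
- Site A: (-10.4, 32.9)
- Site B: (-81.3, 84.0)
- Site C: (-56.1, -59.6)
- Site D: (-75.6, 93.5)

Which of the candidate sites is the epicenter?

For each candidate, compare |candidate − station| to the reported distance:
Site A: residuals BRK 0.1, WDC 0.1, MCB 0.0 → max 0.1 km
Site B: residuals BRK 87.3, WDC 84.3, MCB 40.7 → max 87.3 km
Site C: residuals BRK 9.3, WDC 3.5, MCB 103.1 → max 103.1 km
Site D: residuals BRK 88.6, WDC 87.6, MCB 35.4 → max 88.6 km
Only Site A has all residuals ≈ 0.

Site A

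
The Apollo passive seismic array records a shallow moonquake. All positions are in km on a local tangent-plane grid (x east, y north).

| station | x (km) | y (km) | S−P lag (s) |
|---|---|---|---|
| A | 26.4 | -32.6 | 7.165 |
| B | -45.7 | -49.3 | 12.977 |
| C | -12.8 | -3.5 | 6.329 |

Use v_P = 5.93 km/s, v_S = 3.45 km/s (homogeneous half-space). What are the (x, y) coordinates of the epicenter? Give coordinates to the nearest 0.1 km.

x ≈ 30.0 km, y ≈ 26.4 km

Distance from S−P lag: d = Δt · v_P v_S / (v_P − v_S) = Δt · (5.93·3.45)/(5.93−3.45) ≈ 8.2494·Δt.
So d_A = 59.11, d_B = 107.05, d_C = 52.21 km.
Circle about each station: (x − 26.4)² + (y + 32.6)² = 59.11²; (x + 45.7)² + (y + 49.3)² = 107.05²; (x + 12.8)² + (y + 3.5)² = 52.21².
Subtracting pairs of circle equations eliminates x²+y² and gives linear equations (the radical axes):
-144.2 x − 33.4 y = -5206.45
-78.4 x + 58.2 y = -815.52
Solving the 2×2 system: x ≈ 30.0, y ≈ 26.4 km.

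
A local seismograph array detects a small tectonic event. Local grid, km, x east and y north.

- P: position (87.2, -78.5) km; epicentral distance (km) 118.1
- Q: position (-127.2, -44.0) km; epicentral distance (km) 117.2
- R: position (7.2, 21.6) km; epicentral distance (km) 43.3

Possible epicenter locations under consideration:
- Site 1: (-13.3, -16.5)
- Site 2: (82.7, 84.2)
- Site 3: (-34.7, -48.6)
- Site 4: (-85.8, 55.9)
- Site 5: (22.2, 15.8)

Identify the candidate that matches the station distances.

For each candidate, compare |candidate − station| to the reported distance:
Site 1: residuals P 0.0, Q 0.0, R 0.0 → max 0.0 km
Site 2: residuals P 44.7, Q 128.8, R 54.8 → max 128.8 km
Site 3: residuals P 7.4, Q 24.6, R 38.5 → max 38.5 km
Site 4: residuals P 101.0, Q 9.1, R 55.8 → max 101.0 km
Site 5: residuals P 3.6, Q 43.7, R 27.2 → max 43.7 km
Only Site 1 has all residuals ≈ 0.

Site 1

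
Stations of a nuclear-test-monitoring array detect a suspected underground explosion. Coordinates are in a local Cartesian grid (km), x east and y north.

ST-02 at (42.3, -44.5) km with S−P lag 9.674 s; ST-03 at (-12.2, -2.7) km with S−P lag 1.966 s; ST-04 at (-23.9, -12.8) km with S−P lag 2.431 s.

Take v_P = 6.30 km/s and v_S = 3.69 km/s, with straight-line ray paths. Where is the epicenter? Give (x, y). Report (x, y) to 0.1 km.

Distance from S−P lag: d = Δt · v_P v_S / (v_P − v_S) = Δt · (6.30·3.69)/(6.30−3.69) ≈ 8.9069·Δt.
So d_ST-02 = 86.17, d_ST-03 = 17.51, d_ST-04 = 21.65 km.
Circle about each station: (x − 42.3)² + (y + 44.5)² = 86.17²; (x + 12.2)² + (y + 2.7)² = 17.51²; (x + 23.9)² + (y + 12.8)² = 21.65².
Subtracting the ST-02 equation from the ST-03 and ST-04 equations removes the quadratic terms:
-109.0 x + 83.6 y = 3505.26
-132.4 x + 63.4 y = 3922.06
Solving the 2×2 system: x ≈ -25.4, y ≈ 8.8 km.
Check against ST-02 (with the unrounded x, y): √((x − 42.3)²+(y + 44.5)²) = 86.17 ≈ 86.17 km. ✓

-25.4 km east, 8.8 km north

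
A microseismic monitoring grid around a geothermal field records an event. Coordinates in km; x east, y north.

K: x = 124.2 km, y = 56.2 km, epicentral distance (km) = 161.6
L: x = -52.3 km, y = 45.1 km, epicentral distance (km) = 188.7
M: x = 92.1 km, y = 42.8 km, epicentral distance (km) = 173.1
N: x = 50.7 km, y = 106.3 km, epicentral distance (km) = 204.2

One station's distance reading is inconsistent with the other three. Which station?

M

Solve using three stations at a time. Using K, L, N (subtract circle equations pairwise → linear system) gives (x, y) ≈ (72.1, -96.8).
Distances from that point to each station vs reported:
  K: calculated 161.6 vs reported 161.6 → residual 0.0 km
  L: calculated 188.7 vs reported 188.7 → residual 0.0 km
  M: calculated 141.0 vs reported 173.1 → residual 32.1 km
  N: calculated 204.2 vs reported 204.2 → residual 0.0 km
K, L, N are mutually consistent (residuals ≈ 0); M is off by 32.1 km.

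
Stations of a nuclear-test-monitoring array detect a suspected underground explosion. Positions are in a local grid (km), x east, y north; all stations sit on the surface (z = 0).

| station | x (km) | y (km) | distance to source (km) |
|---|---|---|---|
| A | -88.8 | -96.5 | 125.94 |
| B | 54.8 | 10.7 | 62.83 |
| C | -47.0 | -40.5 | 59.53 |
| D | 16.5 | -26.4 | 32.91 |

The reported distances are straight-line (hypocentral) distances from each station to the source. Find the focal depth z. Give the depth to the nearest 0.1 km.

Each station gives a sphere (x−x_i)² + (y−y_i)² + z² = d_i² (stations at z=0).
Subtracting the A sphere from B and C: z² cancels, leaving linear equations in x and y:
287.2 x + 214.4 y = -2166.89
83.6 x + 112.0 y = -1031.38
Solving: x ≈ -1.514, y ≈ -8.079 km (keep extra digits for the depth step; rounded: -1.5, -8.1).
Then from the A sphere: z² = 125.94² − (x + 88.8)² − (y + 96.5)² with x = -1.514, y = -8.079, so z ≈ 20.586 ≈ 20.6 km.

z ≈ 20.6 km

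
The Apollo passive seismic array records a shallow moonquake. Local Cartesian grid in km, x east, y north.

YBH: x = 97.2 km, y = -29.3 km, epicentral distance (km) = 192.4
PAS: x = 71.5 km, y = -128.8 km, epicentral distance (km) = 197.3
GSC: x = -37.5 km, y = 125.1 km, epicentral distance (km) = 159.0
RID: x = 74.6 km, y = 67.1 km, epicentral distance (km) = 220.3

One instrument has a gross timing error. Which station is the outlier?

RID

Solve using three stations at a time. Using YBH, PAS, GSC (subtract circle equations pairwise → linear system) gives (x, y) ≈ (-95.1, -23.1).
Distances from that point to each station vs reported:
  YBH: calculated 192.4 vs reported 192.4 → residual 0.0 km
  PAS: calculated 197.3 vs reported 197.3 → residual 0.0 km
  GSC: calculated 159.0 vs reported 159.0 → residual 0.0 km
  RID: calculated 192.2 vs reported 220.3 → residual 28.1 km
YBH, PAS, GSC are mutually consistent (residuals ≈ 0); RID is off by 28.1 km.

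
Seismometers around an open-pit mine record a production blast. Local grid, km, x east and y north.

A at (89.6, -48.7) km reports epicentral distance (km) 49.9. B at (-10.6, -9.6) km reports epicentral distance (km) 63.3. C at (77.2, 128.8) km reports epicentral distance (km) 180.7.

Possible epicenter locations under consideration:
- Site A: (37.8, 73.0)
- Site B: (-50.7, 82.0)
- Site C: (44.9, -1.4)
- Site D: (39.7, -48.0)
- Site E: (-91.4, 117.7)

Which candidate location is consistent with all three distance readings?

Site D

For each candidate, compare |candidate − station| to the reported distance:
Site A: residuals A 82.4, B 32.4, C 112.4 → max 112.4 km
Site B: residuals A 141.8, B 36.7, C 44.5 → max 141.8 km
Site C: residuals A 15.2, B 7.2, C 46.6 → max 46.6 km
Site D: residuals A 0.0, B 0.0, C 0.0 → max 0.0 km
Site E: residuals A 196.0, B 87.5, C 11.7 → max 196.0 km
Only Site D has all residuals ≈ 0.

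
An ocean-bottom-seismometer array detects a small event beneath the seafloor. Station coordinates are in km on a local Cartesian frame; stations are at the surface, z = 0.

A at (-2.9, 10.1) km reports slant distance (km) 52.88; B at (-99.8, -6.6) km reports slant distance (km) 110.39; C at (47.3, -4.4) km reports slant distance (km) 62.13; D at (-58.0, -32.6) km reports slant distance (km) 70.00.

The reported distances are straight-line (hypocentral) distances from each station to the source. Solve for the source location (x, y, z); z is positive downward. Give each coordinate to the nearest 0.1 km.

(2.4, -29.0, 35.2)

Each station gives a sphere (x−x_i)² + (y−y_i)² + z² = d_i² (stations at z=0).
Subtracting the A sphere from B and C: z² cancels, leaving linear equations in x and y:
-193.8 x − 33.4 y = 503.52
100.4 x − 29.0 y = 1082.39
Solving: x ≈ 2.401, y ≈ -29.010 km (keep extra digits for the depth step; rounded: 2.4, -29.0).
Then from the A sphere: z² = 52.88² − (x + 2.9)² − (y − 10.1)² with x = 2.401, y = -29.010, so z ≈ 35.194 ≈ 35.2 km.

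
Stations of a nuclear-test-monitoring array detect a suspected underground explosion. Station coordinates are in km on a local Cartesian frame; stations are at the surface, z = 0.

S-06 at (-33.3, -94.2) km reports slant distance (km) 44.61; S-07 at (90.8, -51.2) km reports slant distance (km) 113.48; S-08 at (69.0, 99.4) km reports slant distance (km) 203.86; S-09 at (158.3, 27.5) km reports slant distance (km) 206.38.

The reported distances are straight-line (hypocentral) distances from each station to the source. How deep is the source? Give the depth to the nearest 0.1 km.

depth ≈ 37.4 km

Each station gives a sphere (x−x_i)² + (y−y_i)² + z² = d_i² (stations at z=0).
Subtracting the S-06 sphere from S-07 and S-08: z² cancels, leaving linear equations in x and y:
248.2 x + 86.0 y = -10004.11
204.6 x + 387.2 y = -34910.02
Solving: x ≈ -11.099, y ≈ -84.296 km (keep extra digits for the depth step; rounded: -11.1, -84.3).
Then from the S-06 sphere: z² = 44.61² − (x + 33.3)² − (y + 94.2)² with x = -11.099, y = -84.296, so z ≈ 37.404 ≈ 37.4 km.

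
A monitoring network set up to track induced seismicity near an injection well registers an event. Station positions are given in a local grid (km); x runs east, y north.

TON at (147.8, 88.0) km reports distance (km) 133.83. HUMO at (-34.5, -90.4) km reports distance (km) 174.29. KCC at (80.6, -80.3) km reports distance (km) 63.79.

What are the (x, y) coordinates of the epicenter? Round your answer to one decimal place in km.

(133.8, -45.1)

Circle about each station: (x − 147.8)² + (y − 88.0)² = 133.83²; (x + 34.5)² + (y + 90.4)² = 174.29²; (x − 80.6)² + (y + 80.3)² = 63.79².
Subtracting the TON equation from the HUMO and KCC equations removes the quadratic terms:
-364.6 x − 356.8 y = -32692.97
-134.4 x − 336.6 y = -2803.09
Solving the 2×2 system: x ≈ 133.8, y ≈ -45.1 km.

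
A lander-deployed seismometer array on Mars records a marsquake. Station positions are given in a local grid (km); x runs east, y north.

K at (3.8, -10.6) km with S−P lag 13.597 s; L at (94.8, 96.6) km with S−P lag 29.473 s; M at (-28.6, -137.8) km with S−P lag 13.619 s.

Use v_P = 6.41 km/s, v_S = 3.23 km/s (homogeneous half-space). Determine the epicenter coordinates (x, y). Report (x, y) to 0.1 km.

x ≈ 45.3 km, y ≈ -88.8 km

Distance from S−P lag: d = Δt · v_P v_S / (v_P − v_S) = Δt · (6.41·3.23)/(6.41−3.23) ≈ 6.5108·Δt.
So d_K = 88.53, d_L = 191.89, d_M = 88.67 km.
Circle about each station: (x − 3.8)² + (y + 10.6)² = 88.53²; (x − 94.8)² + (y − 96.6)² = 191.89²; (x + 28.6)² + (y + 137.8)² = 88.67².
Subtracting pairs of circle equations eliminates x²+y² and gives linear equations (the radical axes):
182.0 x + 214.4 y = -10792.41
-64.8 x − 254.4 y = 19655.19
Solving the 2×2 system: x ≈ 45.3, y ≈ -88.8 km.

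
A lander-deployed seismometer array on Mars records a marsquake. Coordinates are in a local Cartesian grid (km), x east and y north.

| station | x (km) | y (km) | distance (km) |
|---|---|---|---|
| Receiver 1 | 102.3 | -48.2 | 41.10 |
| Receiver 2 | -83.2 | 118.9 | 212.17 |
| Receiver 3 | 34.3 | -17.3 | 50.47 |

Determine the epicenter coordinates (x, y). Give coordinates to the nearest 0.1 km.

(84.4, -11.2)

Circle about each station: (x − 102.3)² + (y + 48.2)² = 41.10²; (x + 83.2)² + (y − 118.9)² = 212.17²; (x − 34.3)² + (y + 17.3)² = 50.47².
Subtracting the Receiver 1 equation from the Receiver 2 and Receiver 3 equations removes the quadratic terms:
-371.0 x + 334.2 y = -35055.98
-136.0 x + 61.8 y = -12170.76
Solving the 2×2 system: x ≈ 84.4, y ≈ -11.2 km.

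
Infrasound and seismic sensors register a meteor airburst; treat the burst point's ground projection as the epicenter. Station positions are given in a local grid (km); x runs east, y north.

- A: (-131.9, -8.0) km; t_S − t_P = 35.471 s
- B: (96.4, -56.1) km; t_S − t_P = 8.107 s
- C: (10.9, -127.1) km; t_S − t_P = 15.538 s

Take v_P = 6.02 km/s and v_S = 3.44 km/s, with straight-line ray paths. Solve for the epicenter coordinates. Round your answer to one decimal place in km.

Distance from S−P lag: d = Δt · v_P v_S / (v_P − v_S) = Δt · (6.02·3.44)/(6.02−3.44) ≈ 8.0267·Δt.
So d_A = 284.71, d_B = 65.07, d_C = 124.72 km.
Circle about each station: (x + 131.9)² + (y + 8.0)² = 284.71²; (x − 96.4)² + (y + 56.1)² = 65.07²; (x − 10.9)² + (y + 127.1)² = 124.72².
Subtracting the A equation from the B and C equations removes the quadratic terms:
456.6 x − 96.2 y = 71804.24
285.6 x − 238.2 y = 64316.32
Solving the 2×2 system: x ≈ 134.3, y ≈ -109.0 km.

x ≈ 134.3 km, y ≈ -109.0 km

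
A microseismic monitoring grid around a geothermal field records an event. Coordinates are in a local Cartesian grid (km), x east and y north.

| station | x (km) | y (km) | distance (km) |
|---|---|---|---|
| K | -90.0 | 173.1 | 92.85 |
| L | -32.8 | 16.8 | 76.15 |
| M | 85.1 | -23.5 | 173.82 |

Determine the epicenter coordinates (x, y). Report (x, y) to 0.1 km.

Circle about each station: (x + 90.0)² + (y − 173.1)² = 92.85²; (x + 32.8)² + (y − 16.8)² = 76.15²; (x − 85.1)² + (y + 23.5)² = 173.82².
Subtracting the K equation from the L and M equations removes the quadratic terms:
114.4 x − 312.6 y = -33883.23
350.2 x − 393.2 y = -51861.62
Solving the 2×2 system: x ≈ -44.8, y ≈ 92.0 km.
Check against K (with the unrounded x, y): √((x + 90.0)²+(y − 173.1)²) = 92.85 ≈ 92.85 km. ✓

x ≈ -44.8 km, y ≈ 92.0 km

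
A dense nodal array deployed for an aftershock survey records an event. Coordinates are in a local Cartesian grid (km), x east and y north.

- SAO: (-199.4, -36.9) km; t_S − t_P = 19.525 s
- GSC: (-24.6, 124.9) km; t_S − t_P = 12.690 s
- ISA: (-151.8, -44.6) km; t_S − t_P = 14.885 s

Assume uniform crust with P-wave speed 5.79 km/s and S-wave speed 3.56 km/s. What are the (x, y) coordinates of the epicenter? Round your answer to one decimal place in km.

Distance from S−P lag: d = Δt · v_P v_S / (v_P − v_S) = Δt · (5.79·3.56)/(5.79−3.56) ≈ 9.2432·Δt.
So d_SAO = 180.47, d_GSC = 117.30, d_ISA = 137.59 km.
Circle about each station: (x + 199.4)² + (y + 36.9)² = 180.47²; (x + 24.6)² + (y − 124.9)² = 117.30²; (x + 151.8)² + (y + 44.6)² = 137.59².
Subtracting the SAO equation from the GSC and ISA equations removes the quadratic terms:
349.6 x + 323.6 y = -6106.67
95.2 x − 15.4 y = -2451.16
Solving the 2×2 system: x ≈ -24.5, y ≈ 7.6 km.

(-24.5, 7.6)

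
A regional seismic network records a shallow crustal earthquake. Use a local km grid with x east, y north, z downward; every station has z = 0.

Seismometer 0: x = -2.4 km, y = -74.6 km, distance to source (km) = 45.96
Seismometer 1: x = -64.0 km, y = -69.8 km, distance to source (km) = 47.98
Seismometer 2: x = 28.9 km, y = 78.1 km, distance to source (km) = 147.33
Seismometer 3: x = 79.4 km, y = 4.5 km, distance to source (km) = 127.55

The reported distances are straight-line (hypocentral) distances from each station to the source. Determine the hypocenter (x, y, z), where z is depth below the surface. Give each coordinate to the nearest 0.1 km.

Each station gives a sphere (x−x_i)² + (y−y_i)² + z² = d_i² (stations at z=0).
Subtracting the Seismometer 0 sphere from Seismometer 1 and Seismometer 2: z² cancels, leaving linear equations in x and y:
-123.2 x + 9.6 y = 3207.36
62.6 x + 305.4 y = -18229.91
Solving: x ≈ -30.203, y ≈ -53.501 km (keep extra digits for the depth step; rounded: -30.2, -53.5).
Then from the Seismometer 0 sphere: z² = 45.96² − (x + 2.4)² − (y + 74.6)² with x = -30.203, y = -53.501, so z ≈ 29.902 ≈ 29.9 km.
Check against Seismometer 3 (with the unrounded solution): distance 127.56 ≈ 127.55 km. ✓

x ≈ -30.2 km, y ≈ -53.5 km, depth ≈ 29.9 km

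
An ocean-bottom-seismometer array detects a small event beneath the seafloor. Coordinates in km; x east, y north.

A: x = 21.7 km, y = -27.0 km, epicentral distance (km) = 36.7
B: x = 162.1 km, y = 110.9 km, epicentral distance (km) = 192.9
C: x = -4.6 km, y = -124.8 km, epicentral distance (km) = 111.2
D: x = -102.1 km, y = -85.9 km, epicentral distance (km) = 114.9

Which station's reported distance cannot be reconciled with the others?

B

Solve using three stations at a time. Using A, C, D (subtract circle equations pairwise → linear system) gives (x, y) ≈ (-12.6, -13.9).
Distances from that point to each station vs reported:
  A: calculated 36.7 vs reported 36.7 → residual 0.0 km
  B: calculated 214.7 vs reported 192.9 → residual 21.8 km
  C: calculated 111.2 vs reported 111.2 → residual 0.0 km
  D: calculated 114.9 vs reported 114.9 → residual 0.0 km
A, C, D are mutually consistent (residuals ≈ 0); B is off by 21.8 km.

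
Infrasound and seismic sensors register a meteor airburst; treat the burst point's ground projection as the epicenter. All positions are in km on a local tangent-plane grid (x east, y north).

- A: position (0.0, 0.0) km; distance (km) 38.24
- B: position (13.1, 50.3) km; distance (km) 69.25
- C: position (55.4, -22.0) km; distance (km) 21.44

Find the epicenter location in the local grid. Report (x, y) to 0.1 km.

x ≈ 35.0 km, y ≈ -15.4 km

Circle about each station: x² + y² = 38.24²; (x − 13.1)² + (y − 50.3)² = 69.25²; (x − 55.4)² + (y + 22.0)² = 21.44².
Subtracting pairs of circle equations eliminates x²+y² and gives linear equations (the radical axes):
26.2 x + 100.6 y = -631.56
110.8 x − 44.0 y = 4555.78
Solving the 2×2 system: x ≈ 35.0, y ≈ -15.4 km.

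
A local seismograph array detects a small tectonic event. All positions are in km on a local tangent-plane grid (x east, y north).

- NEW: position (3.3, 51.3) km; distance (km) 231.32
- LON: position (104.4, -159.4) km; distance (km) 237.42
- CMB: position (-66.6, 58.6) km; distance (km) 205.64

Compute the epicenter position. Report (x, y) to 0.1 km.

x ≈ -131.9 km, y ≈ -136.4 km

Circle about each station: (x − 3.3)² + (y − 51.3)² = 231.32²; (x − 104.4)² + (y + 159.4)² = 237.42²; (x + 66.6)² + (y − 58.6)² = 205.64².
Subtracting the NEW equation from the LON and CMB equations removes the quadratic terms:
202.2 x − 421.4 y = 30805.83
-139.8 x + 14.6 y = 16448.07
Solving the 2×2 system: x ≈ -131.9, y ≈ -136.4 km.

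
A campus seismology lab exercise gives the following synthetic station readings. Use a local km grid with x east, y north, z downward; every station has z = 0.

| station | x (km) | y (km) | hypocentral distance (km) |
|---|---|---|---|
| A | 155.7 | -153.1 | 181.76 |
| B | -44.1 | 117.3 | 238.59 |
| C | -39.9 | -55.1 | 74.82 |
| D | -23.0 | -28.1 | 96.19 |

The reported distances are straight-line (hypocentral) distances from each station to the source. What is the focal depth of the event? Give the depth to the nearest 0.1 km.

36.0 km

Each station gives a sphere (x−x_i)² + (y−y_i)² + z² = d_i² (stations at z=0).
Subtracting the A sphere from B and C: z² cancels, leaving linear equations in x and y:
-399.6 x + 540.8 y = -55866.49
-391.2 x + 196.0 y = -15615.41
Solving: x ≈ -18.801, y ≈ -117.195 km (keep extra digits for the depth step; rounded: -18.8, -117.2).
Then from the A sphere: z² = 181.76² − (x − 155.7)² − (y + 153.1)² with x = -18.801, y = -117.195, so z ≈ 36.013 ≈ 36.0 km.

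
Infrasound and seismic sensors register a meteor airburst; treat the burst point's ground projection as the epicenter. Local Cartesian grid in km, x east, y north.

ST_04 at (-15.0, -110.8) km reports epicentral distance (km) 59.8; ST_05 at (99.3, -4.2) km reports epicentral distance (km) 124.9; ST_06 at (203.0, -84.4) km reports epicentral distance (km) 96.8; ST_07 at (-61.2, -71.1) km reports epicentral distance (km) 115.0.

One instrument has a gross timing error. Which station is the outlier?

ST_06

Solve using three stations at a time. Using ST_04, ST_05, ST_07 (subtract circle equations pairwise → linear system) gives (x, y) ≈ (44.5, -116.4).
Distances from that point to each station vs reported:
  ST_04: calculated 59.7 vs reported 59.8 → residual 0.1 km
  ST_05: calculated 124.9 vs reported 124.9 → residual 0.0 km
  ST_06: calculated 161.7 vs reported 96.8 → residual 64.9 km
  ST_07: calculated 115.0 vs reported 115.0 → residual 0.0 km
ST_04, ST_05, ST_07 are mutually consistent (residuals ≈ 0); ST_06 is off by 64.9 km.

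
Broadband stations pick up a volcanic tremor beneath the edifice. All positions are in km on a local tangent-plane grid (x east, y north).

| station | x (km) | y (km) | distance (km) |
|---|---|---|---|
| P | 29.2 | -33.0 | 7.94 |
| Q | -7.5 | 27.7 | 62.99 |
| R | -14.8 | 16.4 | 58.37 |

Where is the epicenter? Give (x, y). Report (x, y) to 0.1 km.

25.1 km east, -26.2 km north

Circle about each station: (x − 29.2)² + (y + 33.0)² = 7.94²; (x + 7.5)² + (y − 27.7)² = 62.99²; (x + 14.8)² + (y − 16.4)² = 58.37².
Subtracting pairs of circle equations eliminates x²+y² and gives linear equations (the radical axes):
-73.4 x + 121.4 y = -5022.80
-88.0 x + 98.8 y = -4797.65
Solving the 2×2 system: x ≈ 25.1, y ≈ -26.2 km.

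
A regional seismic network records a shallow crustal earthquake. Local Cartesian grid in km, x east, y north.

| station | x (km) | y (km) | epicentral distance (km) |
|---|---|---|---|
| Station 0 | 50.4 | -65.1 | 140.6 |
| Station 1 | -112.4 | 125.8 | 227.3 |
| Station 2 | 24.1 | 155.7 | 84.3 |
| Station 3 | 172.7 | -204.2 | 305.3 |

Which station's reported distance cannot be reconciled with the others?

Station 1

Solve using three stations at a time. Using Station 0, Station 2, Station 3 (subtract circle equations pairwise → linear system) gives (x, y) ≈ (50.4, 75.5).
Distances from that point to each station vs reported:
  Station 0: calculated 140.6 vs reported 140.6 → residual 0.0 km
  Station 1: calculated 170.3 vs reported 227.3 → residual 57.0 km
  Station 2: calculated 84.4 vs reported 84.3 → residual 0.1 km
  Station 3: calculated 305.3 vs reported 305.3 → residual 0.0 km
Station 0, Station 2, Station 3 are mutually consistent (residuals ≈ 0); Station 1 is off by 57.0 km.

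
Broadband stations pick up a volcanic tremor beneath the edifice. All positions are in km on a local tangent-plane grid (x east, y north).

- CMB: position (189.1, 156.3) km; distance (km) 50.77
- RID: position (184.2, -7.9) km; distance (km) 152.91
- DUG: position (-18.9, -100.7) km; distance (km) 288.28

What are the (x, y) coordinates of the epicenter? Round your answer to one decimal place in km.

Circle about each station: (x − 189.1)² + (y − 156.3)² = 50.77²; (x − 184.2)² + (y + 7.9)² = 152.91²; (x + 18.9)² + (y + 100.7)² = 288.28².
Subtracting pairs of circle equations eliminates x²+y² and gives linear equations (the radical axes):
-9.8 x − 328.4 y = -47000.33
-416.0 x − 514.0 y = -130218.57
Solving the 2×2 system: x ≈ 141.4, y ≈ 138.9 km.
Check against CMB (with the unrounded x, y): √((x − 189.1)²+(y − 156.3)²) = 50.77 ≈ 50.77 km. ✓

141.4 km east, 138.9 km north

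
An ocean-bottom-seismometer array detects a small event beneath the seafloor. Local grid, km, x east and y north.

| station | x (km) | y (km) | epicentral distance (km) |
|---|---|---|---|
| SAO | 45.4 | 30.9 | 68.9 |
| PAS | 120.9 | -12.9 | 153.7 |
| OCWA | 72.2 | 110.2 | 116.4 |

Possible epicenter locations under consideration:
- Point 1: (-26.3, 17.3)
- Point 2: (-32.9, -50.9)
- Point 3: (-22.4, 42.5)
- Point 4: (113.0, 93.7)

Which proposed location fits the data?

For each candidate, compare |candidate − station| to the reported distance:
Point 1: residuals SAO 4.1, PAS 3.4, OCWA 19.0 → max 19.0 km
Point 2: residuals SAO 44.3, PAS 4.7, OCWA 76.0 → max 76.0 km
Point 3: residuals SAO 0.1, PAS 0.1, OCWA 0.1 → max 0.1 km
Point 4: residuals SAO 23.4, PAS 46.8, OCWA 72.4 → max 72.4 km
Only Point 3 has all residuals ≈ 0.

Point 3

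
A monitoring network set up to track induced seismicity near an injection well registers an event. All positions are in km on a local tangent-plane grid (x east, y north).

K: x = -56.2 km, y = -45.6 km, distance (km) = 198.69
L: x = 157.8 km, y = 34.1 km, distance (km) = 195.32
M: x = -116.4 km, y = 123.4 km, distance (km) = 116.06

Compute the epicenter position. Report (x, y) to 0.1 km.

(-2.5, 145.7)

Circle about each station: (x + 56.2)² + (y + 45.6)² = 198.69²; (x − 157.8)² + (y − 34.1)² = 195.32²; (x + 116.4)² + (y − 123.4)² = 116.06².
Subtracting pairs of circle equations eliminates x²+y² and gives linear equations (the radical axes):
428.0 x + 159.4 y = 22153.66
-120.4 x + 338.0 y = 49546.51
Solving the 2×2 system: x ≈ -2.5, y ≈ 145.7 km.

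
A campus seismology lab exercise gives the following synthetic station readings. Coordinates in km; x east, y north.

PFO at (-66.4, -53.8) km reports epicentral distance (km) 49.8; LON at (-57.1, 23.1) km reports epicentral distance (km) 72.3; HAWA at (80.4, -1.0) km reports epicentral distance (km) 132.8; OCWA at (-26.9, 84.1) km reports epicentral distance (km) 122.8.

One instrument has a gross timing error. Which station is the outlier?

Solve using three stations at a time. Using PFO, LON, OCWA (subtract circle equations pairwise → linear system) gives (x, y) ≈ (-19.4, -38.3).
Distances from that point to each station vs reported:
  PFO: calculated 49.4 vs reported 49.8 → residual 0.4 km
  LON: calculated 72.1 vs reported 72.3 → residual 0.2 km
  HAWA: calculated 106.6 vs reported 132.8 → residual 26.2 km
  OCWA: calculated 122.7 vs reported 122.8 → residual 0.1 km
PFO, LON, OCWA are mutually consistent (residuals ≈ 0); HAWA is off by 26.2 km.

HAWA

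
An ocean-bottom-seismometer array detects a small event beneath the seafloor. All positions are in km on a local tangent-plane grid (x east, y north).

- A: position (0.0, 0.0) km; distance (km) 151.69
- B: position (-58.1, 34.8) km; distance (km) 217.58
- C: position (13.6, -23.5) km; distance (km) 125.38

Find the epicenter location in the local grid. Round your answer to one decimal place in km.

x ≈ 103.5 km, y ≈ -110.9 km

Circle about each station: x² + y² = 151.69²; (x + 58.1)² + (y − 34.8)² = 217.58²; (x − 13.6)² + (y + 23.5)² = 125.38².
Subtracting pairs of circle equations eliminates x²+y² and gives linear equations (the radical axes):
-116.2 x + 69.6 y = -19744.55
27.2 x − 47.0 y = 8026.92
Solving the 2×2 system: x ≈ 103.5, y ≈ -110.9 km.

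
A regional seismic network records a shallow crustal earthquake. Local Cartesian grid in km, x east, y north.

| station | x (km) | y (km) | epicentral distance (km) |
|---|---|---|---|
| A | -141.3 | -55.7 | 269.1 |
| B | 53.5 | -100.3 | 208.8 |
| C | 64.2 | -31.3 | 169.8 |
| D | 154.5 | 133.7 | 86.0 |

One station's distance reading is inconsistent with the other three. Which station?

Solve using three stations at a time. Using A, B, D (subtract circle equations pairwise → linear system) gives (x, y) ≈ (72.6, 107.6).
Distances from that point to each station vs reported:
  A: calculated 269.1 vs reported 269.1 → residual 0.0 km
  B: calculated 208.8 vs reported 208.8 → residual 0.0 km
  C: calculated 139.2 vs reported 169.8 → residual 30.6 km
  D: calculated 86.0 vs reported 86.0 → residual 0.0 km
A, B, D are mutually consistent (residuals ≈ 0); C is off by 30.6 km.

C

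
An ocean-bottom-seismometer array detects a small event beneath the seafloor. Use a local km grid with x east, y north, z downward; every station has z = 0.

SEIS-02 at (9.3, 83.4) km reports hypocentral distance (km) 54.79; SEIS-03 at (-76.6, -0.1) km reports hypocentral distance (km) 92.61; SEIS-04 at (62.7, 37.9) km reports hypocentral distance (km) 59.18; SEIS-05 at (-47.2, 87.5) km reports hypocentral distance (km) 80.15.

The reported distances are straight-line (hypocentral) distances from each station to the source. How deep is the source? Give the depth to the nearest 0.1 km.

z ≈ 20.7 km

Each station gives a sphere (x−x_i)² + (y−y_i)² + z² = d_i² (stations at z=0).
Subtracting the SEIS-02 sphere from SEIS-03 and SEIS-04: z² cancels, leaving linear equations in x and y:
-171.8 x − 167.0 y = -6749.15
106.8 x − 91.0 y = -2174.68
Solving: x ≈ 7.499, y ≈ 32.699 km (keep extra digits for the depth step; rounded: 7.5, 32.7).
Then from the SEIS-02 sphere: z² = 54.79² − (x − 9.3)² − (y − 83.4)² with x = 7.499, y = 32.699, so z ≈ 20.691 ≈ 20.7 km.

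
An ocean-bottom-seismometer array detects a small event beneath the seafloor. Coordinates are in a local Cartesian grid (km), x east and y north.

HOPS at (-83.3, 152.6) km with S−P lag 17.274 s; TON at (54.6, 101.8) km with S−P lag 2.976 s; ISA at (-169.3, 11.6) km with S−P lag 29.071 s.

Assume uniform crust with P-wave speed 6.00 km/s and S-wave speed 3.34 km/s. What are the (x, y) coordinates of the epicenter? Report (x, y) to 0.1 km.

Distance from S−P lag: d = Δt · v_P v_S / (v_P − v_S) = Δt · (6.00·3.34)/(6.00−3.34) ≈ 7.5338·Δt.
So d_HOPS = 130.14, d_TON = 22.42, d_ISA = 219.02 km.
Circle about each station: (x + 83.3)² + (y − 152.6)² = 130.14²; (x − 54.6)² + (y − 101.8)² = 22.42²; (x + 169.3)² + (y − 11.6)² = 219.02².
Subtracting the HOPS equation from the TON and ISA equations removes the quadratic terms:
275.8 x − 101.6 y = -447.49
-172.0 x − 282.0 y = -32461.94
Solving the 2×2 system: x ≈ 33.3, y ≈ 94.8 km.

(33.3, 94.8)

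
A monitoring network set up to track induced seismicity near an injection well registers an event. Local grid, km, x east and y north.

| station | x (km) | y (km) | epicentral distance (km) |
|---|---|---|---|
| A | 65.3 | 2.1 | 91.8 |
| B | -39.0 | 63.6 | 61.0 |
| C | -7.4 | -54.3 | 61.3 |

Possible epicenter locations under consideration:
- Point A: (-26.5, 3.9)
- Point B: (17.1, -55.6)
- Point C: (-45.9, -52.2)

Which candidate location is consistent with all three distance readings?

For each candidate, compare |candidate − station| to the reported distance:
Point A: residuals A 0.0, B 0.0, C 0.0 → max 0.0 km
Point B: residuals A 16.6, B 70.7, C 36.8 → max 70.7 km
Point C: residuals A 31.9, B 55.0, C 22.7 → max 55.0 km
Only Point A has all residuals ≈ 0.

Point A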